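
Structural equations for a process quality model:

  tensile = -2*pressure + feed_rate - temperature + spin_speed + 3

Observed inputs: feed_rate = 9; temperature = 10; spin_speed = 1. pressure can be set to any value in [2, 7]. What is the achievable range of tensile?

Substituting into the tensile equation gives tensile = -2*pressure + 3.
Linear in pressure, so extremes are at the endpoints: pressure = 2 gives tensile = -1; pressure = 7 gives tensile = -11.

-11 to -1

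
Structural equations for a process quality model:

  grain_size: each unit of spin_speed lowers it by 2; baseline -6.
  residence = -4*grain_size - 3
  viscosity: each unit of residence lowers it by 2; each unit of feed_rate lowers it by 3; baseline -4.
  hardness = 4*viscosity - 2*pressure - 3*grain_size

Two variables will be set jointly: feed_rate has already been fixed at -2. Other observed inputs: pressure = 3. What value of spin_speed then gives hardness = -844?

With feed_rate held at -2:
Substituting into the residence equation gives residence = 8*spin_speed + 21.
This gives viscosity = -16*spin_speed - 40.
Substituting into the hardness equation gives hardness = -58*spin_speed - 148.
Solve -58*spin_speed - 148 = -844: spin_speed = (-844 + 148) / -58 = 12.

spin_speed = 12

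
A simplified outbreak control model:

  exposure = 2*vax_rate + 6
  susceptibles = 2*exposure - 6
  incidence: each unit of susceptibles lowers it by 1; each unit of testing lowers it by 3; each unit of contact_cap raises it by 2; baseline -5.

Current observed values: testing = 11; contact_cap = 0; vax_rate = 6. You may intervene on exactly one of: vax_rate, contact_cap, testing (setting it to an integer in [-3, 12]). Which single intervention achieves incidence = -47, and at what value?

Intervening on vax_rate: incidence = -4*vax_rate - 44. Reaching -47 requires vax_rate = 3/4, not an integer.
Intervening on contact_cap: incidence = 2*contact_cap - 68. Reaching -47 requires contact_cap = 21/2, not an integer.
Intervening on testing: with other inputs at their observed values, incidence = -3*testing - 35. Solving for -47 gives testing = 4, within [-3, 12].

set testing = 4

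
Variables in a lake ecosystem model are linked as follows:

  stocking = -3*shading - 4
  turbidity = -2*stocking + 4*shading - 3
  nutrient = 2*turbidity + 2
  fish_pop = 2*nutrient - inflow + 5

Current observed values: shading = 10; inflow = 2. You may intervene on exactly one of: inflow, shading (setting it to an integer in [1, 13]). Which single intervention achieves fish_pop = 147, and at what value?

Intervening on inflow: fish_pop = -inflow + 429. Reaching 147 requires inflow = 282, outside [1, 13].
Intervening on shading: with other inputs at their observed values, fish_pop = 40*shading + 27. Solving for 147 gives shading = 3, within [1, 13].

set shading = 3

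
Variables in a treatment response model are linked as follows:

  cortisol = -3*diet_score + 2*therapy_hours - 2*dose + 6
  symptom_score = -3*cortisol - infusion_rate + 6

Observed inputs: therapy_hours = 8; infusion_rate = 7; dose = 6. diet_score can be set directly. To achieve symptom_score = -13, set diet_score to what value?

diet_score = 2

Substituting into the cortisol equation gives cortisol = -3*diet_score + 10.
This gives symptom_score = 9*diet_score - 31.
Solve 9*diet_score - 31 = -13: diet_score = (-13 + 31) / 9 = 2.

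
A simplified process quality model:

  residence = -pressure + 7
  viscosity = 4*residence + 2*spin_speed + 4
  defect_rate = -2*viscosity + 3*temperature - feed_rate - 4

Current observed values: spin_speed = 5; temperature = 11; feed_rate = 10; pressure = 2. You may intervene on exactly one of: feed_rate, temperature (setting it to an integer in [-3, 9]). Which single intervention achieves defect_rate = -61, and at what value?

Intervening on feed_rate: defect_rate = -feed_rate - 39. Reaching -61 requires feed_rate = 22, outside [-3, 9].
Intervening on temperature: with other inputs at their observed values, defect_rate = 3*temperature - 82. Solving for -61 gives temperature = 7, within [-3, 9].

set temperature = 7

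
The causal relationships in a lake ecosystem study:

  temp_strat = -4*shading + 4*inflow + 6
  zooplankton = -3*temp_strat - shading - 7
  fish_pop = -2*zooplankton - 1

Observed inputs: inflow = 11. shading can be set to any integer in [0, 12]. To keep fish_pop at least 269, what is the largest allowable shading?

Substituting into the temp_strat equation gives temp_strat = -4*shading + 50.
Substituting into the zooplankton equation gives zooplankton = 11*shading - 157.
Substituting into the fish_pop equation gives fish_pop = -22*shading + 313.
Require -22*shading + 313 ≥ 269, so shading ≤ 2.
The largest integer in [0, 12] satisfying this is 2.

shading = 2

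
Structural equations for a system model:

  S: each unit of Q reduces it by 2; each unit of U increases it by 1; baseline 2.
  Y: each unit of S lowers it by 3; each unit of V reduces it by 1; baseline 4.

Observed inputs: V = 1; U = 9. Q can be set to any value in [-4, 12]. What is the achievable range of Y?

Substituting into the S equation gives S = -2*Q + 11.
Substituting into the Y equation gives Y = 6*Q - 30.
Linear in Q, so extremes are at the endpoints: Q = -4 gives Y = -54; Q = 12 gives Y = 42.

-54 to 42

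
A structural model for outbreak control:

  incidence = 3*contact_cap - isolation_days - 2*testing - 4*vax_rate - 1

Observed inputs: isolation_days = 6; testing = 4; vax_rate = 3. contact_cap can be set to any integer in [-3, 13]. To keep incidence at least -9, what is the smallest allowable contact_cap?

contact_cap = 6

Substituting into the incidence equation gives incidence = 3*contact_cap - 27.
Require 3*contact_cap - 27 ≥ -9, so contact_cap ≥ 6.
The smallest integer in [-3, 13] satisfying this is 6.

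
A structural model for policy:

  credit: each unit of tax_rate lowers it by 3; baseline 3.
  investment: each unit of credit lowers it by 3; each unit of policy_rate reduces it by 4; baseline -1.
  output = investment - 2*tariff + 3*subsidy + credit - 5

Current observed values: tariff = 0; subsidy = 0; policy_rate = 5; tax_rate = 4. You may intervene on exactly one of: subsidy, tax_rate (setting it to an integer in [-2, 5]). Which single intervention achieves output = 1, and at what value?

set subsidy = 3

Intervening on subsidy: with other inputs at their observed values, output = 3*subsidy - 8. Solving for 1 gives subsidy = 3, within [-2, 5].
Intervening on tax_rate: output = 6*tax_rate - 32. Reaching 1 requires tax_rate = 11/2, not an integer.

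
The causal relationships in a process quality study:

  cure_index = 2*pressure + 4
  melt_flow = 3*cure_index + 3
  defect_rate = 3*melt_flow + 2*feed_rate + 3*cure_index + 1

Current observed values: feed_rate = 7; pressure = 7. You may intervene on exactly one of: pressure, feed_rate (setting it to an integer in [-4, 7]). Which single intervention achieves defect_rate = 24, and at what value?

set pressure = -2

Intervening on pressure: with other inputs at their observed values, defect_rate = 24*pressure + 72. Solving for 24 gives pressure = -2, within [-4, 7].
Intervening on feed_rate: defect_rate = 2*feed_rate + 226. Reaching 24 requires feed_rate = -101, outside [-4, 7].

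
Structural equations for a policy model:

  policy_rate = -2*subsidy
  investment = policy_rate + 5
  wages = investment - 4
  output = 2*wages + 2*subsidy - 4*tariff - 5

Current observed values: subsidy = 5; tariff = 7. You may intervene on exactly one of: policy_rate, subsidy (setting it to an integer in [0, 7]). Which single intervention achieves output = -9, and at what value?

set policy_rate = 6

Intervening on policy_rate: with other inputs at their observed values, output = 2*policy_rate - 21. Solving for -9 gives policy_rate = 6, within [0, 7].
Intervening on subsidy: output = -2*subsidy - 31. Reaching -9 requires subsidy = -11, outside [0, 7].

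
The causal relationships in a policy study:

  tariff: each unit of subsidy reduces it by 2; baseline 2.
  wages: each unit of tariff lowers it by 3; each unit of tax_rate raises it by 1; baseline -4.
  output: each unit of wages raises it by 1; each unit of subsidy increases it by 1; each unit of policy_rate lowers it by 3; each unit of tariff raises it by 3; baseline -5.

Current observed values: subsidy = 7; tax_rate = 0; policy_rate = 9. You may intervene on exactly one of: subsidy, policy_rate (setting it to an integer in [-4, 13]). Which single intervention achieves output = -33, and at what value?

Intervening on subsidy: with other inputs at their observed values, output = subsidy - 36. Solving for -33 gives subsidy = 3, within [-4, 13].
Intervening on policy_rate: output = -3*policy_rate - 2. Reaching -33 requires policy_rate = 31/3, not an integer.

set subsidy = 3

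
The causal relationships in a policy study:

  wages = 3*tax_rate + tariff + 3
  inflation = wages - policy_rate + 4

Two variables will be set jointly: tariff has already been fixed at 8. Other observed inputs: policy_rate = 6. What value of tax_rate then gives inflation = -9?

With tariff held at 8:
Substituting into the wages equation gives wages = 3*tax_rate + 11.
Substituting into the inflation equation gives inflation = 3*tax_rate + 9.
Solve 3*tax_rate + 9 = -9: tax_rate = (-9 - 9) / 3 = -6.

tax_rate = -6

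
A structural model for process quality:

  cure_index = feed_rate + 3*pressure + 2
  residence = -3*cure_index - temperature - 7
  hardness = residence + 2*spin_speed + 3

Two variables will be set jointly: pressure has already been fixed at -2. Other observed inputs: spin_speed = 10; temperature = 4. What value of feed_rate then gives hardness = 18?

With pressure held at -2:
Substituting into the cure_index equation gives cure_index = feed_rate - 4.
Substituting into the residence equation gives residence = -3*feed_rate + 1.
This gives hardness = -3*feed_rate + 24.
Solve -3*feed_rate + 24 = 18: feed_rate = (18 - 24) / -3 = 2.

feed_rate = 2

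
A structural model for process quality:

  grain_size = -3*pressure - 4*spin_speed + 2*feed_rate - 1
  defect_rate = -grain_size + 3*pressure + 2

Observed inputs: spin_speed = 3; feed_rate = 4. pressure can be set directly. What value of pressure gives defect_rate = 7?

pressure = 0

Substituting into the grain_size equation gives grain_size = -3*pressure - 5.
So defect_rate = 6*pressure + 7.
Solve 6*pressure + 7 = 7: pressure = (7 - 7) / 6 = 0.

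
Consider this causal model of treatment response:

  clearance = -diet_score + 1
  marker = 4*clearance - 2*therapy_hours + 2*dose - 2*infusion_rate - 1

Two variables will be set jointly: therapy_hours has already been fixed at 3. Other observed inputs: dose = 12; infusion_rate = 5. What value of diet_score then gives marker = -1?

With therapy_hours held at 3:
Substituting into the marker equation gives marker = -4*diet_score + 11.
Solve -4*diet_score + 11 = -1: diet_score = (-1 - 11) / -4 = 3.

diet_score = 3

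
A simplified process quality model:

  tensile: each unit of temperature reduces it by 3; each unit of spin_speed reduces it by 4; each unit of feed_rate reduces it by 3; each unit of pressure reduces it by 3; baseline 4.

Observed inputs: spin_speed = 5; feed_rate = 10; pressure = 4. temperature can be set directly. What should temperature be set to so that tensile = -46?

Substituting into the tensile equation gives tensile = -3*temperature - 58.
Solve -3*temperature - 58 = -46: temperature = (-46 + 58) / -3 = -4.

temperature = -4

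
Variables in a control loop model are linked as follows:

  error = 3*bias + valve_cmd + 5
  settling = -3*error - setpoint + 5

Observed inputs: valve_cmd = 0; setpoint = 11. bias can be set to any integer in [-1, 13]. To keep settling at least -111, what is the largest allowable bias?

Substituting into the error equation gives error = 3*bias + 5.
This gives settling = -9*bias - 21.
Require -9*bias - 21 ≥ -111, so bias ≤ 10.
The largest integer in [-1, 13] satisfying this is 10.

bias = 10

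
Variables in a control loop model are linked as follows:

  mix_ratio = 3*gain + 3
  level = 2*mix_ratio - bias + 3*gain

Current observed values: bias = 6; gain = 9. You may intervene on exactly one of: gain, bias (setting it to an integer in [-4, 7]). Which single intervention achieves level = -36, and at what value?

Intervening on gain: with other inputs at their observed values, level = 9*gain. Solving for -36 gives gain = -4, within [-4, 7].
Intervening on bias: level = -bias + 87. Reaching -36 requires bias = 123, outside [-4, 7].

set gain = -4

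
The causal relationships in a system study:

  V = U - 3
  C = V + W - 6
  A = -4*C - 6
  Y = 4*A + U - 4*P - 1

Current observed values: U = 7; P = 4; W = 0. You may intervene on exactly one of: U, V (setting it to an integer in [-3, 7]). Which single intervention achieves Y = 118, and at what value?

set U = -1

Intervening on U: with other inputs at their observed values, Y = -15*U + 103. Solving for 118 gives U = -1, within [-3, 7].
Intervening on V: Y = -16*V + 62. Reaching 118 requires V = -7/2, not an integer.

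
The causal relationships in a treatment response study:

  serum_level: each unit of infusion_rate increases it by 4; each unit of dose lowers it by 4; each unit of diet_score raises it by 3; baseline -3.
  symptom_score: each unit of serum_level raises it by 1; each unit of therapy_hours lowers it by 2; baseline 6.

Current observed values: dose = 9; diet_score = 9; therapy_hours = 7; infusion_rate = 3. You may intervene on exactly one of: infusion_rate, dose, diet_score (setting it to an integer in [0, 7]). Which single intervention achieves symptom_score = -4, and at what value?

set infusion_rate = 4

Intervening on infusion_rate: with other inputs at their observed values, symptom_score = 4*infusion_rate - 20. Solving for -4 gives infusion_rate = 4, within [0, 7].
Intervening on dose: symptom_score = -4*dose + 28. Reaching -4 requires dose = 8, outside [0, 7].
Intervening on diet_score: symptom_score = 3*diet_score - 35. Reaching -4 requires diet_score = 31/3, not an integer.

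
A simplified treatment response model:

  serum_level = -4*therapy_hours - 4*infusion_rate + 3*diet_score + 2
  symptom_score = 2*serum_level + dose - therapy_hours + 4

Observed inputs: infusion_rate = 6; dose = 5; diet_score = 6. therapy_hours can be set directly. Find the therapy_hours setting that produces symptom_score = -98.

Substituting into the serum_level equation gives serum_level = -4*therapy_hours - 4.
symptom_score becomes -9*therapy_hours + 1.
Solve -9*therapy_hours + 1 = -98: therapy_hours = (-98 - 1) / -9 = 11.

therapy_hours = 11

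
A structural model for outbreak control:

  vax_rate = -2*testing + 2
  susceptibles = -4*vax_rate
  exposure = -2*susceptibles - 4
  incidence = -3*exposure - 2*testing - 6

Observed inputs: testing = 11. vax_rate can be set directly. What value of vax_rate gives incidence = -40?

Intervening on vax_rate fixes its value directly, overriding its dependence on testing.
Substituting into the exposure equation gives exposure = 8*vax_rate - 4.
incidence becomes -24*vax_rate - 16.
Solve -24*vax_rate - 16 = -40: vax_rate = (-40 + 16) / -24 = 1.

vax_rate = 1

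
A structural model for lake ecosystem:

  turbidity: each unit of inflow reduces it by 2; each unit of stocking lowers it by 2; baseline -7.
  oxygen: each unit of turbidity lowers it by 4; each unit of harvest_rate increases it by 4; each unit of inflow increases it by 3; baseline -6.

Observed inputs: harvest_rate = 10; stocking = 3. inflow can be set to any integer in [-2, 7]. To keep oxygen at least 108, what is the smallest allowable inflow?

inflow = 2

Substituting into the turbidity equation gives turbidity = -2*inflow - 13.
Substituting into the oxygen equation gives oxygen = 11*inflow + 86.
Require 11*inflow + 86 ≥ 108, so inflow ≥ 2.
The smallest integer in [-2, 7] satisfying this is 2.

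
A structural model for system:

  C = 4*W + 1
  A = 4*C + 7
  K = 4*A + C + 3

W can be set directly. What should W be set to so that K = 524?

Substituting into the A equation gives A = 16*W + 11.
Substituting into the K equation gives K = 68*W + 48.
Solve 68*W + 48 = 524: W = (524 - 48) / 68 = 7.

W = 7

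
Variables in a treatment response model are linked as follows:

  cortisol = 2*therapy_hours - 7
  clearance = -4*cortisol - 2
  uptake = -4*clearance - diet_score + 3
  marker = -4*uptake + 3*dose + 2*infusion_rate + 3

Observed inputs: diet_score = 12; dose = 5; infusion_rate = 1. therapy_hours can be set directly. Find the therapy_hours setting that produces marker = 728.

Substituting into the clearance equation gives clearance = -8*therapy_hours + 26.
So uptake = 32*therapy_hours - 113.
Substituting into the marker equation gives marker = -128*therapy_hours + 472.
Solve -128*therapy_hours + 472 = 728: therapy_hours = (728 - 472) / -128 = -2.

therapy_hours = -2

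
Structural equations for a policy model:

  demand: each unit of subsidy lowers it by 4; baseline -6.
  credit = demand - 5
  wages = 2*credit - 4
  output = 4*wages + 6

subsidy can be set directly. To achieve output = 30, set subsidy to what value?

Substituting into the credit equation gives credit = -4*subsidy - 11.
So wages = -8*subsidy - 26.
Substituting into the output equation gives output = -32*subsidy - 98.
Solve -32*subsidy - 98 = 30: subsidy = (30 + 98) / -32 = -4.

subsidy = -4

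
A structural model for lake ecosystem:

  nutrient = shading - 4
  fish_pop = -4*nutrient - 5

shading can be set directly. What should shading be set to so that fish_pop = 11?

Substituting into the fish_pop equation gives fish_pop = -4*shading + 11.
Solve -4*shading + 11 = 11: shading = (11 - 11) / -4 = 0.

shading = 0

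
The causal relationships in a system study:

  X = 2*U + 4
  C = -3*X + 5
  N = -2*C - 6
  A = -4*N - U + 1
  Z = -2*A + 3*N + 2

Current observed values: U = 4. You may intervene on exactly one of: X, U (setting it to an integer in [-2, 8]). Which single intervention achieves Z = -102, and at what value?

Intervening on X: with other inputs at their observed values, Z = 66*X - 168. Solving for -102 gives X = 1, within [-2, 8].
Intervening on U: Z = 134*U + 88. Reaching -102 requires U = -95/67, not an integer.

set X = 1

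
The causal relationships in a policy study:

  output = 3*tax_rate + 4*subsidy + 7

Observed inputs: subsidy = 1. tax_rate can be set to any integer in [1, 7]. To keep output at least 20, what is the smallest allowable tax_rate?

tax_rate = 3

Substituting into the output equation gives output = 3*tax_rate + 11.
Require 3*tax_rate + 11 ≥ 20, so tax_rate ≥ 3.
The smallest integer in [1, 7] satisfying this is 3.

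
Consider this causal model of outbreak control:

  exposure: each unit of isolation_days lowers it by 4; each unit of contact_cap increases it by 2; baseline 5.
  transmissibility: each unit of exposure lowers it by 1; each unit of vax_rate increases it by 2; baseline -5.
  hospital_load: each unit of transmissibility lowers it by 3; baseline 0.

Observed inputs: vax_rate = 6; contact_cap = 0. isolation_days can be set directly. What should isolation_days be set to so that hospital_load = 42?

isolation_days = -4

Substituting into the exposure equation gives exposure = -4*isolation_days + 5.
This gives transmissibility = 4*isolation_days + 2.
This gives hospital_load = -12*isolation_days - 6.
Solve -12*isolation_days - 6 = 42: isolation_days = (42 + 6) / -12 = -4.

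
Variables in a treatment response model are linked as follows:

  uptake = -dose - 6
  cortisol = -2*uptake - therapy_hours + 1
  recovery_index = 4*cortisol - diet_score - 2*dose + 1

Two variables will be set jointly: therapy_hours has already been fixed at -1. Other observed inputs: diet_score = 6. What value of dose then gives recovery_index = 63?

dose = 2

With therapy_hours held at -1:
Substituting into the cortisol equation gives cortisol = 2*dose + 14.
This gives recovery_index = 6*dose + 51.
Solve 6*dose + 51 = 63: dose = (63 - 51) / 6 = 2.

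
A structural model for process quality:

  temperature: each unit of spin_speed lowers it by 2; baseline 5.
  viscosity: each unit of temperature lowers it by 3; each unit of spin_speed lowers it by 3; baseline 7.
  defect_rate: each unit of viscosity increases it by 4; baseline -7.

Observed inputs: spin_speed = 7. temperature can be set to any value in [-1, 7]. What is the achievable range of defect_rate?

-147 to -51

Intervening on temperature fixes its value directly, overriding its dependence on spin_speed.
Substituting into the viscosity equation gives viscosity = -3*temperature - 14.
defect_rate becomes -12*temperature - 63.
Linear in temperature, so extremes are at the endpoints: temperature = -1 gives defect_rate = -51; temperature = 7 gives defect_rate = -147.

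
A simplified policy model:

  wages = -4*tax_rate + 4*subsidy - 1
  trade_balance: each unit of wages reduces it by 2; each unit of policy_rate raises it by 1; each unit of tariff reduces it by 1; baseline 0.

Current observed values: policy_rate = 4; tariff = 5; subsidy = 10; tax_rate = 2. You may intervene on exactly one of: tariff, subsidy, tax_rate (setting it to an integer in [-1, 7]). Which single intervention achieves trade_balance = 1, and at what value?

set subsidy = 2

Intervening on tariff: trade_balance = -tariff - 58. Reaching 1 requires tariff = -59, outside [-1, 7].
Intervening on subsidy: with other inputs at their observed values, trade_balance = -8*subsidy + 17. Solving for 1 gives subsidy = 2, within [-1, 7].
Intervening on tax_rate: trade_balance = 8*tax_rate - 79. Reaching 1 requires tax_rate = 10, outside [-1, 7].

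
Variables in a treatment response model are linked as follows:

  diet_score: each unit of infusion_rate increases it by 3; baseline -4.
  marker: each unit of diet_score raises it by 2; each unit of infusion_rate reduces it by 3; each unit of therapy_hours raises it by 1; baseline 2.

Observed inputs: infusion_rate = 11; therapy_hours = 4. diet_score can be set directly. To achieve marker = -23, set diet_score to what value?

Intervening on diet_score fixes its value directly, overriding its dependence on infusion_rate.
Substituting into the marker equation gives marker = 2*diet_score - 27.
Solve 2*diet_score - 27 = -23: diet_score = (-23 + 27) / 2 = 2.

diet_score = 2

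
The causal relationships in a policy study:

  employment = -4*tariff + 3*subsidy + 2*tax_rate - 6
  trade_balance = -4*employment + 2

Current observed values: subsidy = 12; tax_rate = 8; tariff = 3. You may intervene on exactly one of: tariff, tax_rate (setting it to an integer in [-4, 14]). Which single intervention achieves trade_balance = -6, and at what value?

set tariff = 11

Intervening on tariff: with other inputs at their observed values, trade_balance = 16*tariff - 182. Solving for -6 gives tariff = 11, within [-4, 14].
Intervening on tax_rate: trade_balance = -8*tax_rate - 70. Reaching -6 requires tax_rate = -8, outside [-4, 14].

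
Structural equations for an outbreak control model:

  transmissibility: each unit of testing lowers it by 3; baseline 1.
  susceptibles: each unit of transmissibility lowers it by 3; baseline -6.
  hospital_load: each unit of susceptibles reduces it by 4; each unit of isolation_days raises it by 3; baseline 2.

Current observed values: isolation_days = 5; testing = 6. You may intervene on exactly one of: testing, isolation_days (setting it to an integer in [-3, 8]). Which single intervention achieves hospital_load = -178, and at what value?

set isolation_days = 0

Intervening on testing: hospital_load = -36*testing + 53. Reaching -178 requires testing = 77/12, not an integer.
Intervening on isolation_days: with other inputs at their observed values, hospital_load = 3*isolation_days - 178. Solving for -178 gives isolation_days = 0, within [-3, 8].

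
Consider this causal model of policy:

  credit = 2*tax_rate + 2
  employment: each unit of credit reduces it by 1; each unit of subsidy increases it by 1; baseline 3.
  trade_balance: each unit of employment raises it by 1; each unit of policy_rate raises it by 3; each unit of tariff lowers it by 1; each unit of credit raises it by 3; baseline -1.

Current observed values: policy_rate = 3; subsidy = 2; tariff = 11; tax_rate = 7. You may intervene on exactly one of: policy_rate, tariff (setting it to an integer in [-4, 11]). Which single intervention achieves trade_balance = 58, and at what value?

set policy_rate = 11

Intervening on policy_rate: with other inputs at their observed values, trade_balance = 3*policy_rate + 25. Solving for 58 gives policy_rate = 11, within [-4, 11].
Intervening on tariff: trade_balance = -tariff + 45. Reaching 58 requires tariff = -13, outside [-4, 11].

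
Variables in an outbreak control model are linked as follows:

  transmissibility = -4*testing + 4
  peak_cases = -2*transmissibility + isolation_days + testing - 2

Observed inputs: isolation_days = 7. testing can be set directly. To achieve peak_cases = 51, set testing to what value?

testing = 6

Substituting into the peak_cases equation gives peak_cases = 9*testing - 3.
Solve 9*testing - 3 = 51: testing = (51 + 3) / 9 = 6.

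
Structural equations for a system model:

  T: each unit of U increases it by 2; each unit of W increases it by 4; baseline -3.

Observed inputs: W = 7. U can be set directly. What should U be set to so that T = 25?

Substituting into the T equation gives T = 2*U + 25.
Solve 2*U + 25 = 25: U = (25 - 25) / 2 = 0.

U = 0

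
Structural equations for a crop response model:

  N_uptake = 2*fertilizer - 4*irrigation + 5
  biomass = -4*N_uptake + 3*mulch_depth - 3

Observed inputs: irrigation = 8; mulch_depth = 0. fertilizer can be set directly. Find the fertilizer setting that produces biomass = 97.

Substituting into the N_uptake equation gives N_uptake = 2*fertilizer - 27.
Substituting into the biomass equation gives biomass = -8*fertilizer + 105.
Solve -8*fertilizer + 105 = 97: fertilizer = (97 - 105) / -8 = 1.

fertilizer = 1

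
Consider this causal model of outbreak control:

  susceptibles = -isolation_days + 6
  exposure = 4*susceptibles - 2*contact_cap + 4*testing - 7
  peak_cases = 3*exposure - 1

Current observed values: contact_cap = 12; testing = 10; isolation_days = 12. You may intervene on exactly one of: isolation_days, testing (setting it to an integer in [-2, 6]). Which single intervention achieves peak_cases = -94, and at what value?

Intervening on isolation_days: peak_cases = -12*isolation_days + 98. Reaching -94 requires isolation_days = 16, outside [-2, 6].
Intervening on testing: with other inputs at their observed values, peak_cases = 12*testing - 166. Solving for -94 gives testing = 6, within [-2, 6].

set testing = 6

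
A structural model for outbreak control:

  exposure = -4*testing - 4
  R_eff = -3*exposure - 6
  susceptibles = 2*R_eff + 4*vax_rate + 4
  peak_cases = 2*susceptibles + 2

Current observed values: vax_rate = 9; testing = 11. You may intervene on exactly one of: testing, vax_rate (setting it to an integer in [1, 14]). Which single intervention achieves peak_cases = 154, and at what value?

set testing = 1

Intervening on testing: with other inputs at their observed values, peak_cases = 48*testing + 106. Solving for 154 gives testing = 1, within [1, 14].
Intervening on vax_rate: peak_cases = 8*vax_rate + 562. Reaching 154 requires vax_rate = -51, outside [1, 14].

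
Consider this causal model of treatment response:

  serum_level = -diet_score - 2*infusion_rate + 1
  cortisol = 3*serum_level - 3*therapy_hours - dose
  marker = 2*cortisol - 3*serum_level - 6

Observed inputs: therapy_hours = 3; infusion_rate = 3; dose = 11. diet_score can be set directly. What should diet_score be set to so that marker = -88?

Substituting into the serum_level equation gives serum_level = -diet_score - 5.
This gives cortisol = -3*diet_score - 35.
marker becomes -3*diet_score - 61.
Solve -3*diet_score - 61 = -88: diet_score = (-88 + 61) / -3 = 9.

diet_score = 9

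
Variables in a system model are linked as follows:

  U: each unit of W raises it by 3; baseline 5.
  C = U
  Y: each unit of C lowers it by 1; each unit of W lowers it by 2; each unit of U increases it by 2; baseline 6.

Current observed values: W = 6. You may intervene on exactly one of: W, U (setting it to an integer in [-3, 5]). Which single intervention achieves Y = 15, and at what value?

Intervening on W: with other inputs at their observed values, Y = W + 11. Solving for 15 gives W = 4, within [-3, 5].
Intervening on U: Y = U - 6. Reaching 15 requires U = 21, outside [-3, 5].

set W = 4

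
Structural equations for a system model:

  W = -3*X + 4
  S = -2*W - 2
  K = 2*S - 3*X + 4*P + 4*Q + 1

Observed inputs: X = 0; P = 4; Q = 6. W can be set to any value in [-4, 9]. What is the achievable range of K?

1 to 53

Intervening on W fixes its value directly, overriding its dependence on X.
Substituting into the K equation gives K = -4*W + 37.
Linear in W, so extremes are at the endpoints: W = -4 gives K = 53; W = 9 gives K = 1.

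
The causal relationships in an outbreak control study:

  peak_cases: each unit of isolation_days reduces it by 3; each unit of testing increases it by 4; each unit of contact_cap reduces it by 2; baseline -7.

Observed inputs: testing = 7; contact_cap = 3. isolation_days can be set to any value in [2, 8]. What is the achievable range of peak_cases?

-9 to 9

Substituting into the peak_cases equation gives peak_cases = -3*isolation_days + 15.
Linear in isolation_days, so extremes are at the endpoints: isolation_days = 2 gives peak_cases = 9; isolation_days = 8 gives peak_cases = -9.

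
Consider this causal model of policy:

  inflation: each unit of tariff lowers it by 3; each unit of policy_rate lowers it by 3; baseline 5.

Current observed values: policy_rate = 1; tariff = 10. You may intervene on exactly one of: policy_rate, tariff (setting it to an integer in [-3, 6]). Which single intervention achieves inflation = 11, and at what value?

Intervening on policy_rate: inflation = -3*policy_rate - 25. Reaching 11 requires policy_rate = -12, outside [-3, 6].
Intervening on tariff: with other inputs at their observed values, inflation = -3*tariff + 2. Solving for 11 gives tariff = -3, within [-3, 6].

set tariff = -3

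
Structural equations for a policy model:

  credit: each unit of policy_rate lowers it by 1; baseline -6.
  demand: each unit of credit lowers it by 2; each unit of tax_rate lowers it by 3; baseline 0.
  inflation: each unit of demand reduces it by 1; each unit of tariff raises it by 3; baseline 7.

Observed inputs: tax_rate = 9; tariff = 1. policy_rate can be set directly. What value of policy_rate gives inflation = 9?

policy_rate = 8

Substituting into the demand equation gives demand = 2*policy_rate - 15.
This gives inflation = -2*policy_rate + 25.
Solve -2*policy_rate + 25 = 9: policy_rate = (9 - 25) / -2 = 8.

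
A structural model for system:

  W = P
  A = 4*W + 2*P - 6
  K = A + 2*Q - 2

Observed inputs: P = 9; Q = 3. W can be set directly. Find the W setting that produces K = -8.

Intervening on W fixes its value directly, overriding its dependence on P.
Substituting into the A equation gives A = 4*W + 12.
So K = 4*W + 16.
Solve 4*W + 16 = -8: W = (-8 - 16) / 4 = -6.

W = -6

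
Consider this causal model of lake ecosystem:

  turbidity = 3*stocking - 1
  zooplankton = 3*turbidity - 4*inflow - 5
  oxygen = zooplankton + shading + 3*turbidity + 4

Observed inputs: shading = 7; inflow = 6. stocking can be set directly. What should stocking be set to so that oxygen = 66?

stocking = 5

Substituting into the zooplankton equation gives zooplankton = 9*stocking - 32.
Substituting into the oxygen equation gives oxygen = 18*stocking - 24.
Solve 18*stocking - 24 = 66: stocking = (66 + 24) / 18 = 5.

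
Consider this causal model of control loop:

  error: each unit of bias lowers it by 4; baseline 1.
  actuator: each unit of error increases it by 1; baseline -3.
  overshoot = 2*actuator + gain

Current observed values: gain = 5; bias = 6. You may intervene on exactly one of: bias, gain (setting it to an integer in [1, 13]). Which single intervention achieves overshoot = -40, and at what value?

Intervening on bias: overshoot = -8*bias + 1. Reaching -40 requires bias = 41/8, not an integer.
Intervening on gain: with other inputs at their observed values, overshoot = gain - 52. Solving for -40 gives gain = 12, within [1, 13].

set gain = 12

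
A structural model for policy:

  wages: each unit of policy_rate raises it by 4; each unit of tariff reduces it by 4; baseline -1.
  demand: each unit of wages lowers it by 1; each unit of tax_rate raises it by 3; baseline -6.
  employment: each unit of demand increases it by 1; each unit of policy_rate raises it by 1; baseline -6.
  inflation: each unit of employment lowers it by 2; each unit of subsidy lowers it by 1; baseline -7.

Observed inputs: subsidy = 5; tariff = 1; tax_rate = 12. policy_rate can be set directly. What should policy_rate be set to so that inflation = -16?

Substituting into the wages equation gives wages = 4*policy_rate - 5.
demand becomes -4*policy_rate + 35.
Substituting into the employment equation gives employment = -3*policy_rate + 29.
So inflation = 6*policy_rate - 70.
Solve 6*policy_rate - 70 = -16: policy_rate = (-16 + 70) / 6 = 9.

policy_rate = 9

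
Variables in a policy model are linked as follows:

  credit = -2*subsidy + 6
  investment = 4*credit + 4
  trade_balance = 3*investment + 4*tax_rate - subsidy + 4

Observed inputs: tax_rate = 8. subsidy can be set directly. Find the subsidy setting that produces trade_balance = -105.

Substituting into the investment equation gives investment = -8*subsidy + 28.
This gives trade_balance = -25*subsidy + 120.
Solve -25*subsidy + 120 = -105: subsidy = (-105 - 120) / -25 = 9.

subsidy = 9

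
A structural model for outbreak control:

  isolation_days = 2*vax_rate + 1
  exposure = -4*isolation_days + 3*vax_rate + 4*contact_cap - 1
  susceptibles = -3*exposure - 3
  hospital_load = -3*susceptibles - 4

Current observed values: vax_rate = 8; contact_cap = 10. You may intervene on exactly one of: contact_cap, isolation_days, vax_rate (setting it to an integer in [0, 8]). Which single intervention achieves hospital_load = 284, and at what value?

Intervening on contact_cap: hospital_load = 36*contact_cap - 400. Reaching 284 requires contact_cap = 19, outside [0, 8].
Intervening on isolation_days: with other inputs at their observed values, hospital_load = -36*isolation_days + 572. Solving for 284 gives isolation_days = 8, within [0, 8].
Intervening on vax_rate: hospital_load = -45*vax_rate + 320. Reaching 284 requires vax_rate = 4/5, not an integer.

set isolation_days = 8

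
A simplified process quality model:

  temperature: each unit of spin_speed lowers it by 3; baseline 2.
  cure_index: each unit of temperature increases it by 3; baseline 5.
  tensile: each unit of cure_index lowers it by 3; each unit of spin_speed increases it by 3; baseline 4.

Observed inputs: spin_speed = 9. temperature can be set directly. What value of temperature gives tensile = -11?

Intervening on temperature fixes its value directly, overriding its dependence on spin_speed.
Substituting into the tensile equation gives tensile = -9*temperature + 16.
Solve -9*temperature + 16 = -11: temperature = (-11 - 16) / -9 = 3.

temperature = 3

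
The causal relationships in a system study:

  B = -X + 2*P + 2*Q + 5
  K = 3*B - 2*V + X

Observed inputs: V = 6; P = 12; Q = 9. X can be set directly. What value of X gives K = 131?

Substituting into the B equation gives B = -X + 47.
So K = -2*X + 129.
Solve -2*X + 129 = 131: X = (131 - 129) / -2 = -1.

X = -1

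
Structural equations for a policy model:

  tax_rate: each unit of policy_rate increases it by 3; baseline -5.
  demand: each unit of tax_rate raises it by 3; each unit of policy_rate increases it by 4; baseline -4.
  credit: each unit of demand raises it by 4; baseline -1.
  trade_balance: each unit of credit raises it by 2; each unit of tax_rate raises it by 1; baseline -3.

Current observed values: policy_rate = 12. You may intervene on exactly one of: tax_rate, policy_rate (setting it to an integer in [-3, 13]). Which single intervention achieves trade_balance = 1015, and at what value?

set policy_rate = 11

Intervening on tax_rate: trade_balance = 25*tax_rate + 347. Reaching 1015 requires tax_rate = 668/25, not an integer.
Intervening on policy_rate: with other inputs at their observed values, trade_balance = 107*policy_rate - 162. Solving for 1015 gives policy_rate = 11, within [-3, 13].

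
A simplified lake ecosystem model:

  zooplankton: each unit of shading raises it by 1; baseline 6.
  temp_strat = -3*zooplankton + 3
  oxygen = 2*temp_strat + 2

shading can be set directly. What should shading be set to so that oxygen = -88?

shading = 10

Substituting into the temp_strat equation gives temp_strat = -3*shading - 15.
Substituting into the oxygen equation gives oxygen = -6*shading - 28.
Solve -6*shading - 28 = -88: shading = (-88 + 28) / -6 = 10.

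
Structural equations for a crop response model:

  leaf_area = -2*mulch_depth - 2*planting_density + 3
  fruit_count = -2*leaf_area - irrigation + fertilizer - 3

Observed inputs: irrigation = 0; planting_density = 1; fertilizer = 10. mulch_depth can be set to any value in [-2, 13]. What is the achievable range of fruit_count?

Substituting into the leaf_area equation gives leaf_area = -2*mulch_depth + 1.
This gives fruit_count = 4*mulch_depth + 5.
Linear in mulch_depth, so extremes are at the endpoints: mulch_depth = -2 gives fruit_count = -3; mulch_depth = 13 gives fruit_count = 57.

-3 to 57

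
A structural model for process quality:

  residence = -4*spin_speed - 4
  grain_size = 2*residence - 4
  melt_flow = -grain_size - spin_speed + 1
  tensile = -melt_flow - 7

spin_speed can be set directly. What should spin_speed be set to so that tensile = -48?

spin_speed = 4

Substituting into the grain_size equation gives grain_size = -8*spin_speed - 12.
Substituting into the melt_flow equation gives melt_flow = 7*spin_speed + 13.
Substituting into the tensile equation gives tensile = -7*spin_speed - 20.
Solve -7*spin_speed - 20 = -48: spin_speed = (-48 + 20) / -7 = 4.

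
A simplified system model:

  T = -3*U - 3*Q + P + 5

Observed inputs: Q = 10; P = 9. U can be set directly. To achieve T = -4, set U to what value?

U = -4

Substituting into the T equation gives T = -3*U - 16.
Solve -3*U - 16 = -4: U = (-4 + 16) / -3 = -4.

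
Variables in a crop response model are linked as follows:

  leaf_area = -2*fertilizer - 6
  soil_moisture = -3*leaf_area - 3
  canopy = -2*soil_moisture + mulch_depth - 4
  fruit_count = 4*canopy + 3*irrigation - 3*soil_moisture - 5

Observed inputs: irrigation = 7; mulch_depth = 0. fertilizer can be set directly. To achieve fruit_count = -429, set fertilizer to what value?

Substituting into the soil_moisture equation gives soil_moisture = 6*fertilizer + 15.
So canopy = -12*fertilizer - 34.
Substituting into the fruit_count equation gives fruit_count = -66*fertilizer - 165.
Solve -66*fertilizer - 165 = -429: fertilizer = (-429 + 165) / -66 = 4.

fertilizer = 4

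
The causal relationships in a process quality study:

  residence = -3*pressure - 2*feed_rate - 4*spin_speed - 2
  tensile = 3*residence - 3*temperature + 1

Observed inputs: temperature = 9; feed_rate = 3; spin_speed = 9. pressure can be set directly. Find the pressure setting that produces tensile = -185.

Substituting into the residence equation gives residence = -3*pressure - 44.
Substituting into the tensile equation gives tensile = -9*pressure - 158.
Solve -9*pressure - 158 = -185: pressure = (-185 + 158) / -9 = 3.

pressure = 3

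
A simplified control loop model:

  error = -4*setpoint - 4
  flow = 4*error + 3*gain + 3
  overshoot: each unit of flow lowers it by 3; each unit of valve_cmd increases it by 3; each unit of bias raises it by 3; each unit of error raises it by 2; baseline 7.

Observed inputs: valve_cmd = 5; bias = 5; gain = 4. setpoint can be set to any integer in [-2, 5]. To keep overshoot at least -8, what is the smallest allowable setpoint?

Substituting into the flow equation gives flow = -16*setpoint - 1.
This gives overshoot = 40*setpoint + 32.
Require 40*setpoint + 32 ≥ -8, so setpoint ≥ -1.
The smallest integer in [-2, 5] satisfying this is -1.

setpoint = -1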